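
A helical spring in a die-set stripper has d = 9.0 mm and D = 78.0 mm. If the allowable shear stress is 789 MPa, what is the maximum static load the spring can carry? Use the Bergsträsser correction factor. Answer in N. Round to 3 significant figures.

2500 N

C = D/d = 78.0/9.0 = 8.6667
K_B = (4C+2)/(4C−3) = 36.667/31.667 = 1.1579
τ_max = K·8FD/(πd³) → F_max = τ_allow·πd³/(8DK)
F_max = 789·π·9.0³/(8·78.0·1.1579) = 1.807e+06/722.53 = 2500.9 N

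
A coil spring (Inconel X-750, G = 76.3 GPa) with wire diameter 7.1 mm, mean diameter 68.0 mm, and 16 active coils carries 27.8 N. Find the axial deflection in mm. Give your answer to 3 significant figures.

k = Gd⁴/(8D³N_a) = (76.3×10³)(7.1⁴)/(8·68.0³·16) = 4.8175 N/mm
δ = F/k = 27.8 / 4.8175 = 5.7706 mm

5.77 mm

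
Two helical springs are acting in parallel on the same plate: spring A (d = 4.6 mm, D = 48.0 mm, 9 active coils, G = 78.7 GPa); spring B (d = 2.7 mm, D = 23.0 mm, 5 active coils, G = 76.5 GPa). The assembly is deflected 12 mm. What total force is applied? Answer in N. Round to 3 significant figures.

153 N

k_A = Gd⁴/(8D³N_a) = (78.7×10³)(4.6⁴)/(8·48.0³·9) = 4.4254 N/mm
k_B = Gd⁴/(8D³N_a) = (76.5×10³)(2.7⁴)/(8·23.0³·5) = 8.3536 N/mm
Parallel: k_eq = 4.4254 + 8.3536 = 12.779 N/mm
F = k_eq·δ = 12.779·12 = 153.35 N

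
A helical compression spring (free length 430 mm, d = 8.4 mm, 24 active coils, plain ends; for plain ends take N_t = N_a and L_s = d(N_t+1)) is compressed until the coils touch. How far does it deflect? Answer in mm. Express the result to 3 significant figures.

N_t = 24; L_s = 8.4·25 = 210 mm
δ_solid = L₀ − L_s = 430 − 210 = 220 mm

220 mm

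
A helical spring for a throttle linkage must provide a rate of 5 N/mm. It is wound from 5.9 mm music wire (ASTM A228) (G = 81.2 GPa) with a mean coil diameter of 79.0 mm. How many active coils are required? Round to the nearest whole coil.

5

N_a = Gd⁴/(8D³k) = (81.2×10³ × 5.9⁴)/(8 × 79.0³ × 5)
    = 9.8393e+07 / 1.97216e+07 = 4.989 → 5 coils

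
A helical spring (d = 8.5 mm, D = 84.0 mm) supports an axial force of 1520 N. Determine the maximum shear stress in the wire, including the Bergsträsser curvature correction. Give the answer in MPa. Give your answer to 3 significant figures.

Spring index C = D/d = 84.0/8.5 = 9.8824
K_B = (4C+2)/(4C−3) = 41.529/36.529 = 1.1369
τ₀ = 8FD/(πd³) = 8·1520·84.0/(π·8.5³) = 1.02144e+06/1929.3 = 529.43 MPa
τ_max = K·τ₀ = 1.1369 × 529.43 = 601.89 MPa

602 MPa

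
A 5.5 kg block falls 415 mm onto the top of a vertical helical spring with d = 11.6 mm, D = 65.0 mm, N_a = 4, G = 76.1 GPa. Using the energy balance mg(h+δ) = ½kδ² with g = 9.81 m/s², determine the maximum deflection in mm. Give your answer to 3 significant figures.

k = Gd⁴/(8D³N_a) = (76.1×10³)(11.6⁴)/(8·65.0³·4) = 156.79 N/mm
W = mg = 5.5 × 9.81 = 53.955 N
½kδ² − Wδ − Wh = 0 → δ = (W + √(W² + 2kWh))/k
δ = (53.955 + √(2911.1 + 7.0216e+06))/156.79 = (53.955 + 2650.4)/156.79 = 17.248 mm

17.2 mm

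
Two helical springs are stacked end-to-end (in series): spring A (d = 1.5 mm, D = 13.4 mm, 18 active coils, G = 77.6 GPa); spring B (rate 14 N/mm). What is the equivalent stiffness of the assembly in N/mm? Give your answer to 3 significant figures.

1.05 N/mm

k_A = Gd⁴/(8D³N_a) = (77.6×10³)(1.5⁴)/(8·13.4³·18) = 1.1338 N/mm
Series: 1/k_eq = 1/1.1338 + 1/14 = 0.95339; k_eq = 1.0489 N/mm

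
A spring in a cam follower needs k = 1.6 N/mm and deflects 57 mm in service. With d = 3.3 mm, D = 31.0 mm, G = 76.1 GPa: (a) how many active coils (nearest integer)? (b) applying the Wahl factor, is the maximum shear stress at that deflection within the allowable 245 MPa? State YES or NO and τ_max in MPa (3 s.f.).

N_a = Gd⁴/(8D³k) = (76.1×10³)(3.3⁴)/(8·31.0³·1.6) = 23.67 → N_a = 24
Actual rate k = Gd⁴/(8D³·24) = 1.5778 N/mm
Working load F = kδ = 1.5778·57 = 89.935 N
C = 31.0/3.3 = 9.3939; K_W = (4C−1)/(4C−4)+0.615/C = 1.1548
τ_max = K_W·8FD/(πd³) = 1.1548·197.56 = 228.14 MPa
τ_max ≤ 245 MPa → acceptable

(a) 24 coils; (b) YES, τ_max = 228 MPa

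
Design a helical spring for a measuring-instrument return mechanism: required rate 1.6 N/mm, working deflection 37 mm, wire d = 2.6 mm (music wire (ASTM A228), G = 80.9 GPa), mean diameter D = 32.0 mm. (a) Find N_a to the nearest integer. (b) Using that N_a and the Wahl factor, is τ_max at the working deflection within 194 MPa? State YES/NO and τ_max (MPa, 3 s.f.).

N_a = Gd⁴/(8D³k) = (80.9×10³)(2.6⁴)/(8·32.0³·1.6) = 8.814 → N_a = 9
Actual rate k = Gd⁴/(8D³·9) = 1.567 N/mm
Working load F = kδ = 1.567·37 = 57.978 N
C = 32.0/2.6 = 12.3077; K_W = (4C−1)/(4C−4)+0.615/C = 1.1163
τ_max = K_W·8FD/(πd³) = 1.1163·268.8 = 300.06 MPa
τ_max > 194 MPa → exceeds allowable

(a) 9 coils; (b) NO, τ_max = 300 MPa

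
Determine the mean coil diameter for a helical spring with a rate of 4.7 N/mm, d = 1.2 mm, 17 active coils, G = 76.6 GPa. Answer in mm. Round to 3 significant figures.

6.29 mm

D = (Gd⁴/(8N_a·k))^(1/3) = (76.6×10³·1.2⁴/(8·17·4.7))^(1/3)
  = (248.495)^(1/3) = 6.2869 mm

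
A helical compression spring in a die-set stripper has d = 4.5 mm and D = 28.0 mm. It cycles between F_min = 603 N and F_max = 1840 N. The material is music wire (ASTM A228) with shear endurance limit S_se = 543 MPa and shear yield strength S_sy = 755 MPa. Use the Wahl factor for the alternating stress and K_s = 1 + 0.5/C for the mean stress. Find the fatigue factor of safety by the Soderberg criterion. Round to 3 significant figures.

C = D/d = 28.0/4.5 = 6.2222; K_W = (4C−1)/(4C−4)+0.615/C = 1.2425; K_s = 1+0.5/C = 1.0804
F_a = (F_max−F_min)/2 = 618.5 N; F_m = (F_max+F_min)/2 = 1221.5 N
τ_a = K_W·8F_aD/(πd³) = 1.2425 × 483.95 = 601.29 MPa
τ_m = K_s·8F_mD/(πd³) = 1.0804 × 955.77 = 1032.6 MPa
Soderberg: 1/n_f = τ_a/S_se + τ_m/S_sy = 601.29/543 + 1032.6/755 = 1.10734 + 1.36765 = 2.475
n_f = 1/2.475 = 0.404

0.404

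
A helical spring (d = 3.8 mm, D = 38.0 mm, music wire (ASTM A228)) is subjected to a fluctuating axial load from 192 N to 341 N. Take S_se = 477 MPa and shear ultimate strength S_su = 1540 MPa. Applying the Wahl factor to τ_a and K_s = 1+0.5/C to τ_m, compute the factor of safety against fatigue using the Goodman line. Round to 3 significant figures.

1.57

C = D/d = 38.0/3.8 = 10.0000; K_W = (4C−1)/(4C−4)+0.615/C = 1.1448; K_s = 1+0.5/C = 1.0500
F_a = (F_max−F_min)/2 = 74.5 N; F_m = (F_max+F_min)/2 = 266.5 N
τ_a = K_W·8F_aD/(πd³) = 1.1448 × 131.38 = 150.41 MPa
τ_m = K_s·8F_mD/(πd³) = 1.0500 × 469.97 = 493.47 MPa
Goodman: 1/n_f = τ_a/S_se + τ_m/S_su = 150.41/477 + 493.47/1540 = 0.31532 + 0.32043 = 0.63576
n_f = 1/0.63576 = 1.573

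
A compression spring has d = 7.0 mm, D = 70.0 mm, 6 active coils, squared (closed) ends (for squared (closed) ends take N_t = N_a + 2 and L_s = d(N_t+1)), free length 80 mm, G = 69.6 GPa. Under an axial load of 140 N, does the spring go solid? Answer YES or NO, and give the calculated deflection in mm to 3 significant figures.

k = Gd⁴/(8D³N_a) = (69.6×10³)(7.0⁴)/(8·70.0³·6) = 10.15 N/mm
N_t = 8; L_s = 7.0·9 = 63 mm; δ_solid = L₀ − L_s = 80 − 63 = 17 mm
δ = F/k = 140/10.15 = 13.793 mm
δ < δ_solid → spring does not go solid

NO, δ = 13.8 mm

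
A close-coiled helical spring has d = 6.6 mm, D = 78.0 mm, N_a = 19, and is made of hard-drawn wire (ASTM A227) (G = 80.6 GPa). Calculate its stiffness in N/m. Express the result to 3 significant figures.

k = Gd⁴/(8D³N_a) = (80.6×10³ × 6.6⁴) / (8 × 78.0³ × 19)
  = 1.52936e+08 / 7.21319e+07 = 2.1202 N/mm = 2120.2 N/m

2120 N/m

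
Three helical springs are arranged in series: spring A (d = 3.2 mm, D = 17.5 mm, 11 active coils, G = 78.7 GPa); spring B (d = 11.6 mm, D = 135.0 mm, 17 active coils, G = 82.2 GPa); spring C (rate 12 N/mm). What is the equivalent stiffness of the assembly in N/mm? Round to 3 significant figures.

k_A = Gd⁴/(8D³N_a) = (78.7×10³)(3.2⁴)/(8·17.5³·11) = 17.498 N/mm
k_B = Gd⁴/(8D³N_a) = (82.2×10³)(11.6⁴)/(8·135.0³·17) = 4.448 N/mm
Series: 1/k_eq = 1/17.498 + 1/4.448 + 1/12 = 0.3653; k_eq = 2.7374 N/mm

2.74 N/mm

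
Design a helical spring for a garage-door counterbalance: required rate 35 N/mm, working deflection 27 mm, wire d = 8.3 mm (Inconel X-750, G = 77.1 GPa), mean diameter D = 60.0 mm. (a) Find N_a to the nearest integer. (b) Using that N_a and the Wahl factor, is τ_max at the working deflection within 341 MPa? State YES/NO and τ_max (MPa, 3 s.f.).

(a) 6 coils; (b) YES, τ_max = 307 MPa

N_a = Gd⁴/(8D³k) = (77.1×10³)(8.3⁴)/(8·60.0³·35) = 6.05 → N_a = 6
Actual rate k = Gd⁴/(8D³·6) = 35.292 N/mm
Working load F = kδ = 35.292·27 = 952.87 N
C = 60.0/8.3 = 7.2289; K_W = (4C−1)/(4C−4)+0.615/C = 1.2055
τ_max = K_W·8FD/(πd³) = 1.2055·254.62 = 306.94 MPa
τ_max ≤ 341 MPa → acceptable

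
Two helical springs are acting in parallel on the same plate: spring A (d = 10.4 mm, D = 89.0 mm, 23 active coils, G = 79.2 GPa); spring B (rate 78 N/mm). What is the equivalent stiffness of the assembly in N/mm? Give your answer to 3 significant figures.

85.1 N/mm

k_A = Gd⁴/(8D³N_a) = (79.2×10³)(10.4⁴)/(8·89.0³·23) = 7.1428 N/mm
Parallel: k_eq = 7.1428 + 78 = 85.143 N/mm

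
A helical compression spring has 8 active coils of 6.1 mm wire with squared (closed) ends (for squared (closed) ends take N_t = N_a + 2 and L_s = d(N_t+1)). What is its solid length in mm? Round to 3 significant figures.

squared (closed) ends: N_t = N_a + 2 = 8 + 2 = 10
L_s = d·(N_t+1) = 6.1 × 11 = 67.1 mm

67.1 mm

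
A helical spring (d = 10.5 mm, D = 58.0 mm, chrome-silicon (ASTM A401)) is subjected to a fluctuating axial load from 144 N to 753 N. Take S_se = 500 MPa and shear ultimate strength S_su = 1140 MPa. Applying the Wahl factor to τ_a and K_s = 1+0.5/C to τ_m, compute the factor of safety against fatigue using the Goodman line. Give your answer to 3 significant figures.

6.49

C = D/d = 58.0/10.5 = 5.5238; K_W = (4C−1)/(4C−4)+0.615/C = 1.2771; K_s = 1+0.5/C = 1.0905
F_a = (F_max−F_min)/2 = 304.5 N; F_m = (F_max+F_min)/2 = 448.5 N
τ_a = K_W·8F_aD/(πd³) = 1.2771 × 38.85 = 49.616 MPa
τ_m = K_s·8F_mD/(πd³) = 1.0905 × 57.222 = 62.402 MPa
Goodman: 1/n_f = τ_a/S_se + τ_m/S_su = 49.616/500 + 62.402/1140 = 0.09923 + 0.05474 = 0.15397
n_f = 1/0.15397 = 6.495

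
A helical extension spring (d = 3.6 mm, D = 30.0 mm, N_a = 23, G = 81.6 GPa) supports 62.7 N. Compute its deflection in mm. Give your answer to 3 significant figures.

k = Gd⁴/(8D³N_a) = (81.6×10³)(3.6⁴)/(8·30.0³·23) = 2.7588 N/mm
δ = F/k = 62.7 / 2.7588 = 22.727 mm

22.7 mm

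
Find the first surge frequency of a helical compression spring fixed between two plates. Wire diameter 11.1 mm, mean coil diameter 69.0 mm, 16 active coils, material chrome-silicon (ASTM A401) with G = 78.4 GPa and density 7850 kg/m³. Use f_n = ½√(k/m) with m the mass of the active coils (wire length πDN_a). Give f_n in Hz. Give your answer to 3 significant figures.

51.8 Hz

k = Gd⁴/(8D³N_a) = (78.4×10³)(11.1⁴)/(8·69.0³·16) = 28.304 N/mm = 28304 N/m
Wire length L = πDN_a = π·69.0·16 = 3468.3 mm
m = ρ·(πd²/4)·L = 7850 × 96.769×10⁻⁶ m² × 3.4683 m = 2.6347 kg
f_n = ½√(k/m) = 0.5·√(28304/2.6347) = 0.5·√(10743) = 51.824 Hz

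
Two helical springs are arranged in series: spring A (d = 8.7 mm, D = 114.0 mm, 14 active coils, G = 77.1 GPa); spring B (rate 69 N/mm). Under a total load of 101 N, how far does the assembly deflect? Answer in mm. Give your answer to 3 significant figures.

39.4 mm

k_A = Gd⁴/(8D³N_a) = (77.1×10³)(8.7⁴)/(8·114.0³·14) = 2.6619 N/mm
Series: 1/k_eq = 1/2.6619 + 1/69 = 0.39016; k_eq = 2.5631 N/mm
δ = F/k_eq = 101/2.5631 = 39.406 mm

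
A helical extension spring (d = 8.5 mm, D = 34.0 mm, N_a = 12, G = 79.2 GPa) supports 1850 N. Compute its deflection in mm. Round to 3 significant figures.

16.9 mm

k = Gd⁴/(8D³N_a) = (79.2×10³)(8.5⁴)/(8·34.0³·12) = 109.57 N/mm
δ = F/k = 1850 / 109.57 = 16.884 mm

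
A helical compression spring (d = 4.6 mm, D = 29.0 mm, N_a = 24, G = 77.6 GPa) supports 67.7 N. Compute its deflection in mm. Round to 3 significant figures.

k = Gd⁴/(8D³N_a) = (77.6×10³)(4.6⁴)/(8·29.0³·24) = 7.4199 N/mm
δ = F/k = 67.7 / 7.4199 = 9.1241 mm

9.12 mm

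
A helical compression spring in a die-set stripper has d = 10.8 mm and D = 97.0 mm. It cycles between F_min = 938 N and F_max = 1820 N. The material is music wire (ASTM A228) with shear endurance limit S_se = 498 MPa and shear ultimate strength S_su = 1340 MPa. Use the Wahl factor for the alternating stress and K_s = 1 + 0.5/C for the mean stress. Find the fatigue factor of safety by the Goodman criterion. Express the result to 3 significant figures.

C = D/d = 97.0/10.8 = 8.9815; K_W = (4C−1)/(4C−4)+0.615/C = 1.1624; K_s = 1+0.5/C = 1.0557
F_a = (F_max−F_min)/2 = 441 N; F_m = (F_max+F_min)/2 = 1379 N
τ_a = K_W·8F_aD/(πd³) = 1.1624 × 86.473 = 100.52 MPa
τ_m = K_s·8F_mD/(πd³) = 1.0557 × 270.4 = 285.45 MPa
Goodman: 1/n_f = τ_a/S_se + τ_m/S_su = 100.52/498 + 285.45/1340 = 0.20185 + 0.21302 = 0.41487
n_f = 1/0.41487 = 2.41

2.41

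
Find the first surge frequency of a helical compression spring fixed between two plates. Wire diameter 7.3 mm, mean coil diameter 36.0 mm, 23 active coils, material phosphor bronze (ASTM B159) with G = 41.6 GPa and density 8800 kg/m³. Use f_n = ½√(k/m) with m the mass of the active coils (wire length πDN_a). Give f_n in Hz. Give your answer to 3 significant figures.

59.9 Hz

k = Gd⁴/(8D³N_a) = (41.6×10³)(7.3⁴)/(8·36.0³·23) = 13.761 N/mm = 13761 N/m
Wire length L = πDN_a = π·36.0·23 = 2601.2 mm
m = ρ·(πd²/4)·L = 8800 × 41.854×10⁻⁶ m² × 2.6012 m = 0.95807 kg
f_n = ½√(k/m) = 0.5·√(13761/0.95807) = 0.5·√(14364) = 59.924 Hz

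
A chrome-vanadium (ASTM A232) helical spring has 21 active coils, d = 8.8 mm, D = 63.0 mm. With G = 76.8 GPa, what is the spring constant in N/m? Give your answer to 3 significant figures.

k = Gd⁴/(8D³N_a) = (76.8×10³ × 8.8⁴) / (8 × 63.0³ × 21)
  = 4.60566e+08 / 4.20079e+07 = 10.964 N/mm = 10964 N/m

11000 N/m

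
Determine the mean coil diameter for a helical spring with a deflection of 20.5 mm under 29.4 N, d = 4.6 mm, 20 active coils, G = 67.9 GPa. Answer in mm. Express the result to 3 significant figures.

51.0 mm

Required rate k = F/δ = 29.4/20.5 = 1.4341 N/mm
D = (Gd⁴/(8N_a·k))^(1/3) = (67.9×10³·4.6⁴/(8·20·1.4341))^(1/3)
  = (132491)^(1/3) = 50.9795 mm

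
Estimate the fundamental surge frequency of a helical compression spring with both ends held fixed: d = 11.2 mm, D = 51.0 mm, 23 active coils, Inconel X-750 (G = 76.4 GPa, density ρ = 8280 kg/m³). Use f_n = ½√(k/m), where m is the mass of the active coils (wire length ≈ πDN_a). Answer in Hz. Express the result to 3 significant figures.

k = Gd⁴/(8D³N_a) = (76.4×10³)(11.2⁴)/(8·51.0³·23) = 49.254 N/mm = 49254 N/m
Wire length L = πDN_a = π·51.0·23 = 3685.1 mm
m = ρ·(πd²/4)·L = 8280 × 98.52×10⁻⁶ m² × 3.6851 m = 3.0061 kg
f_n = ½√(k/m) = 0.5·√(49254/3.0061) = 0.5·√(16384) = 64.001 Hz

64.0 Hz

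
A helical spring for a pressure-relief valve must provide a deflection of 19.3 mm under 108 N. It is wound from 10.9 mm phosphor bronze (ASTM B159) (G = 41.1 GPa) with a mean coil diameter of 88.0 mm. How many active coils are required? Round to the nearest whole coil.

19

Required rate k = F/δ = 108/19.3 = 5.5959 N/mm
N_a = Gd⁴/(8D³k) = (41.1×10³ × 10.9⁴)/(8 × 88.0³ × 5.5959)
    = 5.8016e+08 / 3.05073e+07 = 19.02 → 19 coils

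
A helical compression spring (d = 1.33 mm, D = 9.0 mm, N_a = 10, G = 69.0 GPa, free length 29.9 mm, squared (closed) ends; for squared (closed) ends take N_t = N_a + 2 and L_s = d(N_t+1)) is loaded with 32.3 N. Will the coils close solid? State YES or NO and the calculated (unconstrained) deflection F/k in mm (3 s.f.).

k = Gd⁴/(8D³N_a) = (69.0×10³)(1.33⁴)/(8·9.0³·10) = 3.702 N/mm
N_t = 12; L_s = 1.33·13 = 17.29 mm; δ_solid = L₀ − L_s = 29.9 − 17.29 = 12.61 mm
δ = F/k = 32.3/3.702 = 8.725 mm
δ < δ_solid → spring does not go solid

NO, δ = 8.72 mm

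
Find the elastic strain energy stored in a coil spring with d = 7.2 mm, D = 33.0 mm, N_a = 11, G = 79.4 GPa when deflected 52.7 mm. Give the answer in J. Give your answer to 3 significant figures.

93.7 J

k = Gd⁴/(8D³N_a) = (79.4×10³)(7.2⁴)/(8·33.0³·11) = 67.472 N/mm
U = ½kδ² = 0.5 × 67.472 × 52.7² = 93695 N·mm = 93.695 J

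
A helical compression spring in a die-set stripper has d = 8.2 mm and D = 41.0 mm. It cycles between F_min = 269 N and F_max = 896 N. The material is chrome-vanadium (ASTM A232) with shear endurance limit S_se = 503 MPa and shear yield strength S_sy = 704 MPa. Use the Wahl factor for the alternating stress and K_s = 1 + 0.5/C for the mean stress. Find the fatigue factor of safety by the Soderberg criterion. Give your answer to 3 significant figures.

C = D/d = 41.0/8.2 = 5.0000; K_W = (4C−1)/(4C−4)+0.615/C = 1.3105; K_s = 1+0.5/C = 1.1000
F_a = (F_max−F_min)/2 = 313.5 N; F_m = (F_max+F_min)/2 = 582.5 N
τ_a = K_W·8F_aD/(πd³) = 1.3105 × 59.364 = 77.796 MPa
τ_m = K_s·8F_mD/(πd³) = 1.1000 × 110.3 = 121.33 MPa
Soderberg: 1/n_f = τ_a/S_se + τ_m/S_sy = 77.796/503 + 121.33/704 = 0.15466 + 0.17234 = 0.32701
n_f = 1/0.32701 = 3.058

3.06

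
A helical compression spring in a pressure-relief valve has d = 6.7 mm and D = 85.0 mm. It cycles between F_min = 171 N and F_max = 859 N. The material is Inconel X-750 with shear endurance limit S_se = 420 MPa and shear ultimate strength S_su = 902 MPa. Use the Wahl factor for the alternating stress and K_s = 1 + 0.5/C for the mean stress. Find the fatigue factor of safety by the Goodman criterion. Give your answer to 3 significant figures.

0.923

C = D/d = 85.0/6.7 = 12.6866; K_W = (4C−1)/(4C−4)+0.615/C = 1.1127; K_s = 1+0.5/C = 1.0394
F_a = (F_max−F_min)/2 = 344 N; F_m = (F_max+F_min)/2 = 515 N
τ_a = K_W·8F_aD/(πd³) = 1.1127 × 247.57 = 275.46 MPa
τ_m = K_s·8F_mD/(πd³) = 1.0394 × 370.63 = 385.24 MPa
Goodman: 1/n_f = τ_a/S_se + τ_m/S_su = 275.46/420 + 385.24/902 = 0.65585 + 0.42709 = 1.0829
n_f = 1/1.0829 = 0.9234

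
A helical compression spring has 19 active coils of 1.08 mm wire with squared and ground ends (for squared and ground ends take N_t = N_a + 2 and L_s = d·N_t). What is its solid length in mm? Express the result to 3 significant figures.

squared and ground ends: N_t = N_a + 2 = 19 + 2 = 21
L_s = d·N_t = 1.08 × 21 = 22.68 mm

22.7 mm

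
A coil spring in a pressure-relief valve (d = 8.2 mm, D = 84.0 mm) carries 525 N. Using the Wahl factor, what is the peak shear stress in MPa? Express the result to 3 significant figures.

Spring index C = D/d = 84.0/8.2 = 10.2439
K_W = (4C−1)/(4C−4) + 0.615/C = 39.976/36.976 + 0.0600 = 1.1412
τ₀ = 8FD/(πd³) = 8·525·84.0/(π·8.2³) = 352800/1732.2 = 203.67 MPa
τ_max = K·τ₀ = 1.1412 × 203.67 = 232.43 MPa

232 MPa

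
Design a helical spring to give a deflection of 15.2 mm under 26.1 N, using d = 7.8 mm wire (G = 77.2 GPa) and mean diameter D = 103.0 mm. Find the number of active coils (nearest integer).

19

Required rate k = F/δ = 26.1/15.2 = 1.7171 N/mm
N_a = Gd⁴/(8D³k) = (77.2×10³ × 7.8⁴)/(8 × 103.0³ × 1.7171)
    = 2.85756e+08 / 1.50106e+07 = 19.04 → 19 coils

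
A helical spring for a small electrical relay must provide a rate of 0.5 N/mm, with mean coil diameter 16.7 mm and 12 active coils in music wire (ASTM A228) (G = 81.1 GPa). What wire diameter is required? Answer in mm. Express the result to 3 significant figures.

d = (8D³N_a·k / G)^(1/4) = (8·16.7³·12·0.5 / (81.1×10³))^0.25
  = (2.7566)^0.25 = 1.2885 mm

1.29 mm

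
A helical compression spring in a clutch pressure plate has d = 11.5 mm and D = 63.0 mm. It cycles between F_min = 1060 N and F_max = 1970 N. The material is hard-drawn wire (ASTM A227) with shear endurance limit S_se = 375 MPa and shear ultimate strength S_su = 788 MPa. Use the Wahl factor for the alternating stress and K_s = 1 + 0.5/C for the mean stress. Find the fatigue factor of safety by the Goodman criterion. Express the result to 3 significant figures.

C = D/d = 63.0/11.5 = 5.4783; K_W = (4C−1)/(4C−4)+0.615/C = 1.2797; K_s = 1+0.5/C = 1.0913
F_a = (F_max−F_min)/2 = 455 N; F_m = (F_max+F_min)/2 = 1515 N
τ_a = K_W·8F_aD/(πd³) = 1.2797 × 47.995 = 61.421 MPa
τ_m = K_s·8F_mD/(πd³) = 1.0913 × 159.81 = 174.39 MPa
Goodman: 1/n_f = τ_a/S_se + τ_m/S_su = 61.421/375 + 174.39/788 = 0.16379 + 0.22131 = 0.3851
n_f = 1/0.3851 = 2.597

2.60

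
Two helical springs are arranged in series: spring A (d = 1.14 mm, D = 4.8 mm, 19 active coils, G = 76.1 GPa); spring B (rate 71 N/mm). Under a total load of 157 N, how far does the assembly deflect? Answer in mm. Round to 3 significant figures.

k_A = Gd⁴/(8D³N_a) = (76.1×10³)(1.14⁴)/(8·4.8³·19) = 7.646 N/mm
Series: 1/k_eq = 1/7.646 + 1/71 = 0.14487; k_eq = 6.9027 N/mm
δ = F/k_eq = 157/6.9027 = 22.745 mm

22.7 mm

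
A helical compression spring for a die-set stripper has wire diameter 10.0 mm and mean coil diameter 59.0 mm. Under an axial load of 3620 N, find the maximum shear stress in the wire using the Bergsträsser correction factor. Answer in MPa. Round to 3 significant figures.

Spring index C = D/d = 59.0/10.0 = 5.9000
K_B = (4C+2)/(4C−3) = 25.600/20.600 = 1.2427
τ₀ = 8FD/(πd³) = 8·3620·59.0/(π·10.0³) = 1.70864e+06/3141.6 = 543.88 MPa
τ_max = K·τ₀ = 1.2427 × 543.88 = 675.89 MPa

676 MPa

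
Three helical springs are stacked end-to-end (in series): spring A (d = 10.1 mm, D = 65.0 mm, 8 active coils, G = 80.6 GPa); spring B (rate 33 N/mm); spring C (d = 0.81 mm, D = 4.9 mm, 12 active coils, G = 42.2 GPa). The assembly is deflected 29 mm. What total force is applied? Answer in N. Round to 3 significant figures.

k_A = Gd⁴/(8D³N_a) = (80.6×10³)(10.1⁴)/(8·65.0³·8) = 47.72 N/mm
k_C = Gd⁴/(8D³N_a) = (42.2×10³)(0.81⁴)/(8·4.9³·12) = 1.6084 N/mm
Series: 1/k_eq = 1/47.72 + 1/33 + 1/1.6084 = 0.673; k_eq = 1.4859 N/mm
F = k_eq·δ = 1.4859·29 = 43.091 N

43.1 N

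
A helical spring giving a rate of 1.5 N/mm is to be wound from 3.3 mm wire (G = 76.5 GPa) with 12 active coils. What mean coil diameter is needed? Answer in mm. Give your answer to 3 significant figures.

D = (Gd⁴/(8N_a·k))^(1/3) = (76.5×10³·3.3⁴/(8·12·1.5))^(1/3)
  = (63002.1)^(1/3) = 39.7910 mm

39.8 mm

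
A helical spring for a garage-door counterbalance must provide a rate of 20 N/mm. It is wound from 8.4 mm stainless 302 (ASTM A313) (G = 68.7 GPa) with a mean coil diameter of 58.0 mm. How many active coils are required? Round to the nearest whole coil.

N_a = Gd⁴/(8D³k) = (68.7×10³ × 8.4⁴)/(8 × 58.0³ × 20)
    = 3.42038e+08 / 3.12179e+07 = 10.96 → 11 coils

11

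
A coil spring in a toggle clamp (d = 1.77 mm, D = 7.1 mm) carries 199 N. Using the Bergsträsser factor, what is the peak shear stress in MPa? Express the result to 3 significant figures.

Spring index C = D/d = 7.1/1.77 = 4.0113
K_B = (4C+2)/(4C−3) = 18.045/13.045 = 1.3833
τ₀ = 8FD/(πd³) = 8·199·7.1/(π·1.77³) = 11303.2/17.421 = 648.83 MPa
τ_max = K·τ₀ = 1.3833 × 648.83 = 897.52 MPa

898 MPa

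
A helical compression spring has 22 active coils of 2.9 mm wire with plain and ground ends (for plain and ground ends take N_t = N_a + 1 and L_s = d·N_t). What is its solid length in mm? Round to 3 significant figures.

66.7 mm

plain and ground ends: N_t = N_a + 1 = 22 + 1 = 23
L_s = d·N_t = 2.9 × 23 = 66.7 mm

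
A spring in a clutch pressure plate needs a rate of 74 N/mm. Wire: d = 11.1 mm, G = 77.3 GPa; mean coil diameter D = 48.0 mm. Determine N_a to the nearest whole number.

18

N_a = Gd⁴/(8D³k) = (77.3×10³ × 11.1⁴)/(8 × 48.0³ × 74)
    = 1.17347e+09 / 6.54705e+07 = 17.92 → 18 coils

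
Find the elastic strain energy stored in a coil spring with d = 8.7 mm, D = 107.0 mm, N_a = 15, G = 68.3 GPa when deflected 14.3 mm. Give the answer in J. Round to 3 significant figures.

k = Gd⁴/(8D³N_a) = (68.3×10³)(8.7⁴)/(8·107.0³·15) = 2.6617 N/mm
U = ½kδ² = 0.5 × 2.6617 × 14.3² = 272.15 N·mm = 0.27215 J

0.272 J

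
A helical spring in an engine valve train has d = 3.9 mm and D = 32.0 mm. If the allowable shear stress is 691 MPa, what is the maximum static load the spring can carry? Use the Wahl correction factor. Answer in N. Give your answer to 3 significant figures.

C = D/d = 32.0/3.9 = 8.2051
K_W = (4C−1)/(4C−4) + 0.615/C = 31.821/28.821 + 0.0750 = 1.1790
τ_max = K·8FD/(πd³) → F_max = τ_allow·πd³/(8DK)
F_max = 691·π·3.9³/(8·32.0·1.1790) = 1.2877e+05/301.84 = 426.63 N

427 N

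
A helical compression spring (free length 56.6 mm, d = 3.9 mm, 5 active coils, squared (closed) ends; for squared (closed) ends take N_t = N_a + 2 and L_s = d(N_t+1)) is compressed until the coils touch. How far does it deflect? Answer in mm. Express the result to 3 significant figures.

25.4 mm

N_t = 7; L_s = 3.9·8 = 31.2 mm
δ_solid = L₀ − L_s = 56.6 − 31.2 = 25.4 mm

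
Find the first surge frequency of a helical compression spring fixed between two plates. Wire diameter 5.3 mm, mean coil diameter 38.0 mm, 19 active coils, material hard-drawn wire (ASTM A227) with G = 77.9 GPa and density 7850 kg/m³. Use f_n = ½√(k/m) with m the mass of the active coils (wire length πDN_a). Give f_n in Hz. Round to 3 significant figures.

68.5 Hz

k = Gd⁴/(8D³N_a) = (77.9×10³)(5.3⁴)/(8·38.0³·19) = 7.3696 N/mm = 7369.6 N/m
Wire length L = πDN_a = π·38.0·19 = 2268.2 mm
m = ρ·(πd²/4)·L = 7850 × 22.062×10⁻⁶ m² × 2.2682 m = 0.39282 kg
f_n = ½√(k/m) = 0.5·√(7369.6/0.39282) = 0.5·√(18761) = 68.485 Hz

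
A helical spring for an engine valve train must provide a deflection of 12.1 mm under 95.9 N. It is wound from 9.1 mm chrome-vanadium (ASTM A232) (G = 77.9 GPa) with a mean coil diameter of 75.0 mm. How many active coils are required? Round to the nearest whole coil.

20

Required rate k = F/δ = 95.9/12.1 = 7.9256 N/mm
N_a = Gd⁴/(8D³k) = (77.9×10³ × 9.1⁴)/(8 × 75.0³ × 7.9256)
    = 5.34199e+08 / 2.6749e+07 = 19.97 → 20 coils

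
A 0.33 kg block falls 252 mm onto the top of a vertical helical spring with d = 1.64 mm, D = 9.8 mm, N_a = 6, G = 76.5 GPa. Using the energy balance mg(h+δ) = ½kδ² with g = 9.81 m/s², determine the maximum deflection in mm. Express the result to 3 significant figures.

k = Gd⁴/(8D³N_a) = (76.5×10³)(1.64⁴)/(8·9.8³·6) = 12.249 N/mm
W = mg = 0.33 × 9.81 = 3.2373 N
½kδ² − Wδ − Wh = 0 → δ = (W + √(W² + 2kWh))/k
δ = (3.2373 + √(10.48 + 19986.2))/12.249 = (3.2373 + 141.41)/12.249 = 11.808 mm

11.8 mm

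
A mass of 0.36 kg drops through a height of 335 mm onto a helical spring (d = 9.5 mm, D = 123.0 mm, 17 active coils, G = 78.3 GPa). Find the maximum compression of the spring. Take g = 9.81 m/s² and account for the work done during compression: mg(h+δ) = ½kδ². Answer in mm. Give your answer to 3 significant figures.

32.1 mm

k = Gd⁴/(8D³N_a) = (78.3×10³)(9.5⁴)/(8·123.0³·17) = 2.52 N/mm
W = mg = 0.36 × 9.81 = 3.5316 N
½kδ² − Wδ − Wh = 0 → δ = (W + √(W² + 2kWh))/k
δ = (3.5316 + √(12.472 + 5962.77))/2.52 = (3.5316 + 77.3)/2.52 = 32.076 mm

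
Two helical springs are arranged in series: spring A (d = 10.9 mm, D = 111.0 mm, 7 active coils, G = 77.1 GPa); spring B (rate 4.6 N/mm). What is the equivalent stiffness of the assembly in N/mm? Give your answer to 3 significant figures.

k_A = Gd⁴/(8D³N_a) = (77.1×10³)(10.9⁴)/(8·111.0³·7) = 14.21 N/mm
Series: 1/k_eq = 1/14.21 + 1/4.6 = 0.28776; k_eq = 3.4751 N/mm

3.48 N/mm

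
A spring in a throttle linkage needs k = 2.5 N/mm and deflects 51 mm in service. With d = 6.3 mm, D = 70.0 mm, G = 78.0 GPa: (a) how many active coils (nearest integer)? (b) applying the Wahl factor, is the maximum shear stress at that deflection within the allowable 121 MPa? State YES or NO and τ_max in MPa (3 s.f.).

(a) 18 coils; (b) YES, τ_max = 102 MPa

N_a = Gd⁴/(8D³k) = (78.0×10³)(6.3⁴)/(8·70.0³·2.5) = 17.91 → N_a = 18
Actual rate k = Gd⁴/(8D³·18) = 2.4877 N/mm
Working load F = kδ = 2.4877·51 = 126.87 N
C = 70.0/6.3 = 11.1111; K_W = (4C−1)/(4C−4)+0.615/C = 1.1295
τ_max = K_W·8FD/(πd³) = 1.1295·90.445 = 102.16 MPa
τ_max ≤ 121 MPa → acceptable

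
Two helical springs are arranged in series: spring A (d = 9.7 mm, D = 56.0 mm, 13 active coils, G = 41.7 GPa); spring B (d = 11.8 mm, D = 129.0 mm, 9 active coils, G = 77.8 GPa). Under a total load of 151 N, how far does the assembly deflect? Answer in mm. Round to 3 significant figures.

k_A = Gd⁴/(8D³N_a) = (41.7×10³)(9.7⁴)/(8·56.0³·13) = 20.213 N/mm
k_B = Gd⁴/(8D³N_a) = (77.8×10³)(11.8⁴)/(8·129.0³·9) = 9.759 N/mm
Series: 1/k_eq = 1/20.213 + 1/9.759 = 0.15194; k_eq = 6.5814 N/mm
δ = F/k_eq = 151/6.5814 = 22.943 mm

22.9 mm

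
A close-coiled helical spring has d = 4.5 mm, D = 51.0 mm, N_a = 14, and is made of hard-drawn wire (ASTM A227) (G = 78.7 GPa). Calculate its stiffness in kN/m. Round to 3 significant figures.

2.17 kN/m

k = Gd⁴/(8D³N_a) = (78.7×10³ × 4.5⁴) / (8 × 51.0³ × 14)
  = 3.22719e+07 / 1.48569e+07 = 2.1722 N/mm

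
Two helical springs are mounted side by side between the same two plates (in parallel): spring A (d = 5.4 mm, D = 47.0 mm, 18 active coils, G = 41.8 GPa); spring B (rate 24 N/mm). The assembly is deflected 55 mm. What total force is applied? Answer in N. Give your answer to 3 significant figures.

k_A = Gd⁴/(8D³N_a) = (41.8×10³)(5.4⁴)/(8·47.0³·18) = 2.3774 N/mm
Parallel: k_eq = 2.3774 + 24 = 26.377 N/mm
F = k_eq·δ = 26.377·55 = 1450.8 N

1450 N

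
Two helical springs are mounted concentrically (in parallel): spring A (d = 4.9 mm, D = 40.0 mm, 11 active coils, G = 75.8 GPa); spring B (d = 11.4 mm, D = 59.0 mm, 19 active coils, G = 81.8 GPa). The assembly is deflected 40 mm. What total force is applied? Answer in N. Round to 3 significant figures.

k_A = Gd⁴/(8D³N_a) = (75.8×10³)(4.9⁴)/(8·40.0³·11) = 7.7587 N/mm
k_B = Gd⁴/(8D³N_a) = (81.8×10³)(11.4⁴)/(8·59.0³·19) = 44.256 N/mm
Parallel: k_eq = 7.7587 + 44.256 = 52.015 N/mm
F = k_eq·δ = 52.015·40 = 2080.6 N

2080 N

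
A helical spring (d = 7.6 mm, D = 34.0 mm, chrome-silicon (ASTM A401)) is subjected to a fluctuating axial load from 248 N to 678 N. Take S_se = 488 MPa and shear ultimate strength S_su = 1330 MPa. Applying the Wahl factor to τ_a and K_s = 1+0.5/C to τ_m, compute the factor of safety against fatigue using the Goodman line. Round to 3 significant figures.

C = D/d = 34.0/7.6 = 4.4737; K_W = (4C−1)/(4C−4)+0.615/C = 1.3534; K_s = 1+0.5/C = 1.1118
F_a = (F_max−F_min)/2 = 215 N; F_m = (F_max+F_min)/2 = 463 N
τ_a = K_W·8F_aD/(πd³) = 1.3534 × 42.405 = 57.39 MPa
τ_m = K_s·8F_mD/(πd³) = 1.1118 × 91.319 = 101.52 MPa
Goodman: 1/n_f = τ_a/S_se + τ_m/S_su = 57.39/488 + 101.52/1330 = 0.11760 + 0.07633 = 0.19394
n_f = 1/0.19394 = 5.156

5.16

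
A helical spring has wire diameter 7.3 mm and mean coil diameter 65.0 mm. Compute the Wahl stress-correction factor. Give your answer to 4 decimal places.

1.1640

C = D/d = 65.0/7.3 = 8.9041
K_W = (4C−1)/(4C−4) + 0.615/C = 34.616/31.616 + 0.0691 = 1.1640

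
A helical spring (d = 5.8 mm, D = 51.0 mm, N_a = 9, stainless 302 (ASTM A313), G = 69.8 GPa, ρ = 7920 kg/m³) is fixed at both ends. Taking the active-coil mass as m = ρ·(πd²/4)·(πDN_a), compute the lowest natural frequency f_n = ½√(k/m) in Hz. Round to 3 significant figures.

82.8 Hz

k = Gd⁴/(8D³N_a) = (69.8×10³)(5.8⁴)/(8·51.0³·9) = 8.2704 N/mm = 8270.4 N/m
Wire length L = πDN_a = π·51.0·9 = 1442 mm
m = ρ·(πd²/4)·L = 7920 × 26.421×10⁻⁶ m² × 1.442 m = 0.30174 kg
f_n = ½√(k/m) = 0.5·√(8270.4/0.30174) = 0.5·√(27409) = 82.778 Hz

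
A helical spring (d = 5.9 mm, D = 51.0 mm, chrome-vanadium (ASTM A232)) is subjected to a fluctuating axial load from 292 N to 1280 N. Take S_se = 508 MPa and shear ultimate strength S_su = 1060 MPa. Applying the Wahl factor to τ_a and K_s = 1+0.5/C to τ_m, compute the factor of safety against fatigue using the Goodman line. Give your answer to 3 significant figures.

C = D/d = 51.0/5.9 = 8.6441; K_W = (4C−1)/(4C−4)+0.615/C = 1.1693; K_s = 1+0.5/C = 1.0578
F_a = (F_max−F_min)/2 = 494 N; F_m = (F_max+F_min)/2 = 786 N
τ_a = K_W·8F_aD/(πd³) = 1.1693 × 312.38 = 365.25 MPa
τ_m = K_s·8F_mD/(πd³) = 1.0578 × 497.02 = 525.77 MPa
Goodman: 1/n_f = τ_a/S_se + τ_m/S_su = 365.25/508 + 525.77/1060 = 0.71900 + 0.49601 = 1.215
n_f = 1/1.215 = 0.823

0.823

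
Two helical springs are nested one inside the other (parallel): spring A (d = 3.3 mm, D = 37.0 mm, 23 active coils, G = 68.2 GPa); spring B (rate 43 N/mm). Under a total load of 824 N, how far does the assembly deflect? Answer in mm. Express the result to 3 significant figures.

k_A = Gd⁴/(8D³N_a) = (68.2×10³)(3.3⁴)/(8·37.0³·23) = 0.86779 N/mm
Parallel: k_eq = 0.86779 + 43 = 43.868 N/mm
δ = F/k_eq = 824/43.868 = 18.784 mm

18.8 mm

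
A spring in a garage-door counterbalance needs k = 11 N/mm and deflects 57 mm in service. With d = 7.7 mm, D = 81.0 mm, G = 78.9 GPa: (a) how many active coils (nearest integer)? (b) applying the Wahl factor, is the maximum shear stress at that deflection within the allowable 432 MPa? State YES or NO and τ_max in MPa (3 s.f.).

N_a = Gd⁴/(8D³k) = (78.9×10³)(7.7⁴)/(8·81.0³·11) = 5.931 → N_a = 6
Actual rate k = Gd⁴/(8D³·6) = 10.873 N/mm
Working load F = kδ = 10.873·57 = 619.75 N
C = 81.0/7.7 = 10.5195; K_W = (4C−1)/(4C−4)+0.615/C = 1.1372
τ_max = K_W·8FD/(πd³) = 1.1372·280.01 = 318.44 MPa
τ_max ≤ 432 MPa → acceptable

(a) 6 coils; (b) YES, τ_max = 318 MPa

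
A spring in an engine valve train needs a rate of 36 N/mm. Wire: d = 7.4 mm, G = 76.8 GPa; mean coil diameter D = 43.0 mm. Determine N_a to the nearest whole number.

N_a = Gd⁴/(8D³k) = (76.8×10³ × 7.4⁴)/(8 × 43.0³ × 36)
    = 2.30297e+08 / 2.2898e+07 = 10.06 → 10 coils

10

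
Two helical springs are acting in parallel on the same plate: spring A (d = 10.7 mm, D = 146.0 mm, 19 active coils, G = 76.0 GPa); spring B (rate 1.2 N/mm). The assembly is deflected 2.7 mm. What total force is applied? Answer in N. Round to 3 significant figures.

k_A = Gd⁴/(8D³N_a) = (76.0×10³)(10.7⁴)/(8·146.0³·19) = 2.1059 N/mm
Parallel: k_eq = 2.1059 + 1.2 = 3.3059 N/mm
F = k_eq·δ = 3.3059·2.7 = 8.926 N

8.93 N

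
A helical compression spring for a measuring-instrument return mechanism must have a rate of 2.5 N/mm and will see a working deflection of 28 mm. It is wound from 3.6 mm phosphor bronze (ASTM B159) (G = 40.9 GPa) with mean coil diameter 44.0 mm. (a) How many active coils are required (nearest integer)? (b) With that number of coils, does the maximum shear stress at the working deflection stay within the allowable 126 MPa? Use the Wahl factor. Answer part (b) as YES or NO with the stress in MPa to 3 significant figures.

N_a = Gd⁴/(8D³k) = (40.9×10³)(3.6⁴)/(8·44.0³·2.5) = 4.032 → N_a = 4
Actual rate k = Gd⁴/(8D³·4) = 2.5201 N/mm
Working load F = kδ = 2.5201·28 = 70.564 N
C = 44.0/3.6 = 12.2222; K_W = (4C−1)/(4C−4)+0.615/C = 1.1171
τ_max = K_W·8FD/(πd³) = 1.1171·169.46 = 189.31 MPa
τ_max > 126 MPa → exceeds allowable

(a) 4 coils; (b) NO, τ_max = 189 MPa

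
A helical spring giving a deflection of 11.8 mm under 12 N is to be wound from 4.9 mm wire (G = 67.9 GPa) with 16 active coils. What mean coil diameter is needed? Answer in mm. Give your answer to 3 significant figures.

67.0 mm

Required rate k = F/δ = 12/11.8 = 1.0169 N/mm
D = (Gd⁴/(8N_a·k))^(1/3) = (67.9×10³·4.9⁴/(8·16·1.0169))^(1/3)
  = (300708)^(1/3) = 66.9959 mm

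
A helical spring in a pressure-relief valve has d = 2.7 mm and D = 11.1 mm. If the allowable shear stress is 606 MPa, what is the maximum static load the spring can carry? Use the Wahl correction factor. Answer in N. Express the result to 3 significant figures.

C = D/d = 11.1/2.7 = 4.1111
K_W = (4C−1)/(4C−4) + 0.615/C = 15.444/12.444 + 0.1496 = 1.3907
τ_max = K·8FD/(πd³) → F_max = τ_allow·πd³/(8DK)
F_max = 606·π·2.7³/(8·11.1·1.3907) = 37473/123.49 = 303.44 N

303 N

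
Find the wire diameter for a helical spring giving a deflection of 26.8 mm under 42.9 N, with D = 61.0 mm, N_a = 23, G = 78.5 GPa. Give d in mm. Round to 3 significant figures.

5.40 mm

Required rate k = F/δ = 42.9/26.8 = 1.6007 N/mm
d = (8D³N_a·k / G)^(1/4) = (8·61.0³·23·1.6007 / (78.5×10³))^0.25
  = (851.65)^0.25 = 5.4021 mm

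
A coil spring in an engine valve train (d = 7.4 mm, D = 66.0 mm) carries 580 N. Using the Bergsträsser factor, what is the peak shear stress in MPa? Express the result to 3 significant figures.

277 MPa

Spring index C = D/d = 66.0/7.4 = 8.9189
K_B = (4C+2)/(4C−3) = 37.676/32.676 = 1.1530
τ₀ = 8FD/(πd³) = 8·580·66.0/(π·7.4³) = 306240/1273 = 240.56 MPa
τ_max = K·τ₀ = 1.1530 × 240.56 = 277.37 MPa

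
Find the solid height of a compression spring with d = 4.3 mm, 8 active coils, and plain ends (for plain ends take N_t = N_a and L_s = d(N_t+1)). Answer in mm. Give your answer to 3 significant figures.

38.7 mm

plain ends: N_t = N_a = 8
L_s = d·(N_t+1) = 4.3 × 9 = 38.7 mm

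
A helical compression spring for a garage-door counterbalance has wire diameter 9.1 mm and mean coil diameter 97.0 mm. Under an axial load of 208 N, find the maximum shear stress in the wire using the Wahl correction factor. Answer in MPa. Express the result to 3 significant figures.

Spring index C = D/d = 97.0/9.1 = 10.6593
K_W = (4C−1)/(4C−4) + 0.615/C = 41.637/38.637 + 0.0577 = 1.1353
τ₀ = 8FD/(πd³) = 8·208·97.0/(π·9.1³) = 161408/2367.4 = 68.179 MPa
τ_max = K·τ₀ = 1.1353 × 68.179 = 77.406 MPa

77.4 MPa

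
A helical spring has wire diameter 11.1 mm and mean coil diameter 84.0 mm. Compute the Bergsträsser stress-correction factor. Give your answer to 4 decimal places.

1.1833

C = D/d = 84.0/11.1 = 7.5676
K_B = (4C+2)/(4C−3) = 32.270/27.270 = 1.1833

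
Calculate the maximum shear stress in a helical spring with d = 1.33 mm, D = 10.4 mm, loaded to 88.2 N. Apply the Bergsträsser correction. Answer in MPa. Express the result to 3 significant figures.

1170 MPa

Spring index C = D/d = 10.4/1.33 = 7.8195
K_B = (4C+2)/(4C−3) = 33.278/28.278 = 1.1768
τ₀ = 8FD/(πd³) = 8·88.2·10.4/(π·1.33³) = 7338.24/7.391 = 992.86 MPa
τ_max = K·τ₀ = 1.1768 × 992.86 = 1168.4 MPa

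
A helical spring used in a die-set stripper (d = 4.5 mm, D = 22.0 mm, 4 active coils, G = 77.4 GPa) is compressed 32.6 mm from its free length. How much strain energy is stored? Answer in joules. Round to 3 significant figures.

k = Gd⁴/(8D³N_a) = (77.4×10³)(4.5⁴)/(8·22.0³·4) = 93.148 N/mm
U = ½kδ² = 0.5 × 93.148 × 32.6² = 49497 N·mm = 49.497 J

49.5 J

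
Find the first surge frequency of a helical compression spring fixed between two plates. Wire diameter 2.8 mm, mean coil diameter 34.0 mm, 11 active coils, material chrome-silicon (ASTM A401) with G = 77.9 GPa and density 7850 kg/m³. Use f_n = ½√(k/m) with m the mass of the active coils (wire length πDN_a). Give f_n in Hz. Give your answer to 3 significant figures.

k = Gd⁴/(8D³N_a) = (77.9×10³)(2.8⁴)/(8·34.0³·11) = 1.3844 N/mm = 1384.4 N/m
Wire length L = πDN_a = π·34.0·11 = 1175 mm
m = ρ·(πd²/4)·L = 7850 × 6.1575×10⁻⁶ m² × 1.175 m = 0.056793 kg
f_n = ½√(k/m) = 0.5·√(1384.4/0.056793) = 0.5·√(24375) = 78.063 Hz

78.1 Hz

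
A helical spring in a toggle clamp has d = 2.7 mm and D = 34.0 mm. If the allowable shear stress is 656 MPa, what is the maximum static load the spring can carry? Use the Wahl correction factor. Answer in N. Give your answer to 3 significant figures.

134 N

C = D/d = 34.0/2.7 = 12.5926
K_W = (4C−1)/(4C−4) + 0.615/C = 49.370/46.370 + 0.0488 = 1.1135
τ_max = K·8FD/(πd³) → F_max = τ_allow·πd³/(8DK)
F_max = 656·π·2.7³/(8·34.0·1.1135) = 40564/302.88 = 133.93 N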